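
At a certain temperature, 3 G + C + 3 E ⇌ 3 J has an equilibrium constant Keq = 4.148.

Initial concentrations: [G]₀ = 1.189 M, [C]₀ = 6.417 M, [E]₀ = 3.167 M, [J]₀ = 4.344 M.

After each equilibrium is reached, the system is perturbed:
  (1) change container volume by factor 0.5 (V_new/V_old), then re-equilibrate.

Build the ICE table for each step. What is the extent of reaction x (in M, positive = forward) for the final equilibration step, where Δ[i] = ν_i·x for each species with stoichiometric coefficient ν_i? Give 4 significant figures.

x = 0.2172 M

Q₀ = 0.2392 vs Keq = 4.148 ⇒ Q<K, forward
Step 1:
                  G         C         E         J
  init        1.189     6.417     3.167     4.344
  Δ         -0.5548   -0.1849   -0.5548    0.5548
  eq         0.6342     6.232     2.612     4.899
  solve Keq expr → x = 0.1849; check Q = 4.148
Then change container volume by factor 0.5 (V_new/V_old).
Step 2:
                  G         C         E         J
  init        1.268     12.46     5.224     9.798
  Δ         -0.6515   -0.2172   -0.6515    0.6515
  eq          0.617     12.25     4.573     10.45
  solve Keq expr → x = 0.2172; check Q = 4.148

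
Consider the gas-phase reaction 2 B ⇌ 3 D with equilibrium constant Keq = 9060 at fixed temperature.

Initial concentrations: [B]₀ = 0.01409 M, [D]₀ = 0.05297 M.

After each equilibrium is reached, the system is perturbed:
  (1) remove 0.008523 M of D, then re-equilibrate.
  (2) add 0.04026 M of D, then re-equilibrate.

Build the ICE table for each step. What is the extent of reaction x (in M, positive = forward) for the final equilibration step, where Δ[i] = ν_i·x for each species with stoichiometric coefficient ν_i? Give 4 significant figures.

x = -9.1809e-05 M

Q₀ = 0.7486 vs Keq = 9060 ⇒ Q<K, forward
Step 1:
                  B         D
  init      0.01409   0.05297
  Δ        -0.01388   0.02082
  eq      2.1058e-04   0.07379
  solve Keq expr → x = 0.00694; check Q = 9060
Then remove 0.008523 M of D.
Step 2:
                  B         D
  init    2.1058e-04   0.06527
  Δ       -3.5198e-05 5.2797e-05
  eq      1.7539e-04   0.06532
  solve Keq expr → x = 1.7599e-05; check Q = 9060
Then add 0.04026 M of D.
Step 3:
                  B         D
  init    1.7539e-04    0.1056
  Δ       1.8362e-04 -2.7543e-04
  eq      3.5900e-04    0.1053
  solve Keq expr → x = -9.1809e-05; check Q = 9060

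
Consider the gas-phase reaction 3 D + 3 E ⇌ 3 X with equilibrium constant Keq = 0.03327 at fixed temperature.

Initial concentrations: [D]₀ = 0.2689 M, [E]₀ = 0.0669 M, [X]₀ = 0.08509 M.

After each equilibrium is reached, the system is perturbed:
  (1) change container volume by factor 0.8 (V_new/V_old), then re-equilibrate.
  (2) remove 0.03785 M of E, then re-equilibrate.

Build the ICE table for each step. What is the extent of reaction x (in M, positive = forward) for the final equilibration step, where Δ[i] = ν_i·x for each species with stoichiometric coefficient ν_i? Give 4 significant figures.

Q₀ = 105.8 vs Keq = 0.03327 ⇒ Q>K, reverse
Step 1:
                   D          E          X
  init        0.2689     0.0669    0.08509
  Δ          0.07015    0.07015   -0.07015
  eq           0.339      0.137    0.01494
  solve Keq expr → x = -0.02338; check Q = 0.03327
Then change container volume by factor 0.8 (V_new/V_old).
Step 2:
                   D          E          X
  init        0.4238     0.1713    0.01868
  Δ        -0.003924  -0.003924   0.003924
  eq          0.4199     0.1674     0.0226
  solve Keq expr → x = 0.001308; check Q = 0.03327
Then remove 0.03785 M of E.
Step 3:
                   D          E          X
  init        0.4199     0.1295     0.0226
  Δ         0.004339   0.004339  -0.004339
  eq          0.4242     0.1339    0.01827
  solve Keq expr → x = -0.001446; check Q = 0.03327

x = -0.001446 M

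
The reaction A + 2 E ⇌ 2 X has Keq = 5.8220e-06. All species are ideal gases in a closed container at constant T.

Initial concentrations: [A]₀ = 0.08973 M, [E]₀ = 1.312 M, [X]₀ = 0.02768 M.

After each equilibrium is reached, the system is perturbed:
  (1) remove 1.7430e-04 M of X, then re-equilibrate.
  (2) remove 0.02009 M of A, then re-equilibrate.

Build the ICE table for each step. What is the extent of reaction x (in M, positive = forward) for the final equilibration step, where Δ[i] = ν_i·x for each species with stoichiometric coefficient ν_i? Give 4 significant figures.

x = -5.3104e-05 M

Q₀ = 0.004961 vs Keq = 5.8220e-06 ⇒ Q>K, reverse
Step 1:
                    A           E           X
  Initial     0.08973       1.312     0.02768
  Change      0.01332     0.02664    -0.02664
  Equil        0.1031       1.339    0.001037
  solve Keq expr → x = -0.01332; check Q = 5.8220e-06
Then remove 1.7430e-04 M of X.
Step 2:
                    A           E           X
  Initial      0.1031       1.339  8.6258e-04
  Change  -8.6864e-05 -1.7373e-04  1.7373e-04
  Equil         0.103       1.338    0.001036
  solve Keq expr → x = 8.6864e-05; check Q = 5.8220e-06
Then remove 0.02009 M of A.
Step 3:
                    A           E           X
  Initial     0.08287       1.338    0.001036
  Change   5.3104e-05  1.0621e-04 -1.0621e-04
  Equil       0.08293       1.339  9.3010e-04
  solve Keq expr → x = -5.3104e-05; check Q = 5.8220e-06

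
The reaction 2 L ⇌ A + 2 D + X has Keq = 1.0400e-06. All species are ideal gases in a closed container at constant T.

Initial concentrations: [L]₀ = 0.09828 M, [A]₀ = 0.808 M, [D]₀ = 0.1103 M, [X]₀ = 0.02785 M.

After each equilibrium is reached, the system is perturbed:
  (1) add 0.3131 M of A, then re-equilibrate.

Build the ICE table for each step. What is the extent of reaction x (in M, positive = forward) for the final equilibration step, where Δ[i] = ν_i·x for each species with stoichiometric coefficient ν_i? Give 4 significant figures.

x = -3.0309e-06 M

Q₀ = 0.02834 vs Keq = 1.0400e-06 ⇒ Q>K, reverse
Step 1:
                  L         A         D         X
  Initial   0.09828     0.808    0.1103   0.02785
  Change    0.05568  -0.02784  -0.05568  -0.02784
  Equil       0.154    0.7802   0.05462 1.0591e-05
  solve Keq expr → x = -0.02784; check Q = 1.0400e-06
Then add 0.3131 M of A.
Step 2:
                  L         A         D         X
  Initial     0.154     1.093   0.05462 1.0591e-05
  Change  6.0617e-06 -3.0309e-06 -6.0617e-06 -3.0309e-06
  Equil       0.154     1.093   0.05462 7.5601e-06
  solve Keq expr → x = -3.0309e-06; check Q = 1.0400e-06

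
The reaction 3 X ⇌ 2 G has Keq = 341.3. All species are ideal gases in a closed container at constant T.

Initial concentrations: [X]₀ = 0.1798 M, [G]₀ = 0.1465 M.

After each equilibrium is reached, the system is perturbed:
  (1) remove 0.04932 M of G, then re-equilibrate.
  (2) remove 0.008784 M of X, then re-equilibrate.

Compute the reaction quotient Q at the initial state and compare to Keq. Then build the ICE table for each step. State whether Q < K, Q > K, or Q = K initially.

Q₀ = 3.692 vs Keq = 341.3 ⇒ Q<K, forward
Step 1:
                  X         G
  init       0.1798    0.1465
  Δ          -0.126     0.084
  eq        0.05379    0.2305
  solve Keq expr → x = 0.042; check Q = 341.3
Then remove 0.04932 M of G.
Step 2:
                  X         G
  init      0.05379    0.1812
  Δ       -0.007174  0.004783
  eq        0.04662     0.186
  solve Keq expr → x = 0.002391; check Q = 341.3
Then remove 0.008784 M of X.
Step 3:
                  X         G
  init      0.03784     0.186
  Δ          0.0079 -0.005266
  eq        0.04574    0.1807
  solve Keq expr → x = -0.002633; check Q = 341.3

Q₀ = 3.692; Q < K (proceeds forward)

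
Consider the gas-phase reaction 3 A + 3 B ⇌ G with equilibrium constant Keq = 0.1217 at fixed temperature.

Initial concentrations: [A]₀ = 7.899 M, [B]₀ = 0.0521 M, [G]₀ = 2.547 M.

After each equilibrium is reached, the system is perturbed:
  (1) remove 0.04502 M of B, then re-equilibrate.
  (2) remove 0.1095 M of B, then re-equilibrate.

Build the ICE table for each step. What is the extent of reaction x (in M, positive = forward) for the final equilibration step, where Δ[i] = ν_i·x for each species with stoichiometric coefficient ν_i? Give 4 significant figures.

x = -0.03461 M

Q₀ = 36.54 vs Keq = 0.1217 ⇒ Q>K, reverse
Step 1:
                   A          B          G
  I            7.899     0.0521      2.547
  C           0.2806     0.2806   -0.09354
  E             8.18     0.3327      2.453
  solve Keq expr → x = -0.09354; check Q = 0.1217
Then remove 0.04502 M of B.
Step 2:
                   A          B          G
  I             8.18     0.2877      2.453
  C          0.04265    0.04265   -0.01422
  E            8.222     0.3304      2.439
  solve Keq expr → x = -0.01422; check Q = 0.1217
Then remove 0.1095 M of B.
Step 3:
                   A          B          G
  I            8.222     0.2209      2.439
  C           0.1038     0.1038   -0.03461
  E            8.326     0.3247      2.405
  solve Keq expr → x = -0.03461; check Q = 0.1217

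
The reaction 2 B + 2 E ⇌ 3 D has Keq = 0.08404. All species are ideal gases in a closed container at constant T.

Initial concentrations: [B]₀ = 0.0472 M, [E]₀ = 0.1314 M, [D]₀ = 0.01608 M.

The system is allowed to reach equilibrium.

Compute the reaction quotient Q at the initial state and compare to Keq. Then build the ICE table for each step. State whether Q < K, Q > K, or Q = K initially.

Q₀ = 0.1081; Q > K (proceeds reverse)

Q₀ = 0.1081 vs Keq = 0.08404 ⇒ Q>K, reverse
Step 1:
                    B           E           D
  Initial      0.0472      0.1314     0.01608
  Change   7.2527e-04  7.2527e-04   -0.001088
  Equil       0.04793      0.1321     0.01499
  solve Keq expr → x = -3.6264e-04; check Q = 0.08404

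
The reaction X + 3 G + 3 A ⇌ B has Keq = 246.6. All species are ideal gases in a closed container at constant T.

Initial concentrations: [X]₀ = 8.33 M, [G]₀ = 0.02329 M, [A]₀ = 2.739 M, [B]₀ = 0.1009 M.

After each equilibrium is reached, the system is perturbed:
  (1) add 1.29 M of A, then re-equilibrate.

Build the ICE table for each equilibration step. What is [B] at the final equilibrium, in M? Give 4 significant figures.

[B]_eq = 0.1056 M

Q₀ = 46.66 vs Keq = 246.6 ⇒ Q<K, forward
Step 1:
                  X         G         A         B
  I            8.33   0.02329     2.739    0.1009
  C       -0.003243 -0.009728 -0.009728  0.003243
  E           8.327   0.01356     2.729    0.1041
  solve Keq expr → x = 0.003243; check Q = 246.6
Then add 1.29 M of A.
Step 2:
                  X         G         A         B
  I           8.327   0.01356     4.019    0.1041
  C       -0.001433   -0.0043   -0.0043  0.001433
  E           8.325  0.009262     4.015    0.1056
  solve Keq expr → x = 0.001433; check Q = 246.6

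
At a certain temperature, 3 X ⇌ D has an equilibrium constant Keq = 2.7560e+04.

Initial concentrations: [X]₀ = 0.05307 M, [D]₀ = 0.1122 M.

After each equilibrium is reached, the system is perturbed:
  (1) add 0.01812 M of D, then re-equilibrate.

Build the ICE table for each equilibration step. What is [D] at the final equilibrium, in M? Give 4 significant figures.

[D]_eq = 0.1422 M

Q₀ = 750.7 vs Keq = 2.7560e+04 ⇒ Q<K, forward
Step 1:
                    X           D
  I           0.05307      0.1122
  C          -0.03654     0.01218
  E           0.01653      0.1244
  solve Keq expr → x = 0.01218; check Q = 2.7560e+04
Then add 0.01812 M of D.
Step 2:
                    X           D
  I           0.01653      0.1425
  C        7.5620e-04 -2.5207e-04
  E           0.01728      0.1422
  solve Keq expr → x = -2.5207e-04; check Q = 2.7560e+04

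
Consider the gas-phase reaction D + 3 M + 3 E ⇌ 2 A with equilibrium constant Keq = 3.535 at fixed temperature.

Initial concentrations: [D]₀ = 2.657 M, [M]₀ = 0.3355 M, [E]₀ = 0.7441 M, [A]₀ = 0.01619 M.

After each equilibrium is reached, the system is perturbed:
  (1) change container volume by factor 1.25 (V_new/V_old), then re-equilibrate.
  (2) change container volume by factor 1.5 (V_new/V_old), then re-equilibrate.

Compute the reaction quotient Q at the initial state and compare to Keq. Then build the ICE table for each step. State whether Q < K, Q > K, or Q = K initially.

Q₀ = 0.006341; Q < K (proceeds forward)

Q₀ = 0.006341 vs Keq = 3.535 ⇒ Q<K, forward
Step 1:
                   D          M          E          A
  Initial      2.657     0.3355     0.7441    0.01619
  Change    -0.04908    -0.1472    -0.1472    0.09816
  Equil        2.608     0.1883     0.5969     0.1144
  solve Keq expr → x = 0.04908; check Q = 3.535
Then change container volume by factor 1.25 (V_new/V_old).
Step 2:
                   D          M          E          A
  Initial      2.086     0.1506     0.4775    0.09148
  Change    0.009109    0.02733    0.02733   -0.01822
  Equil        2.095     0.1779     0.5048    0.07327
  solve Keq expr → x = -0.009109; check Q = 3.535
Then change container volume by factor 1.5 (V_new/V_old).
Step 3:
                   D          M          E          A
  Initial      1.397     0.1186     0.3365    0.04884
  Change     0.01015    0.03046    0.03046    -0.0203
  Equil        1.407     0.1491      0.367    0.02854
  solve Keq expr → x = -0.01015; check Q = 3.535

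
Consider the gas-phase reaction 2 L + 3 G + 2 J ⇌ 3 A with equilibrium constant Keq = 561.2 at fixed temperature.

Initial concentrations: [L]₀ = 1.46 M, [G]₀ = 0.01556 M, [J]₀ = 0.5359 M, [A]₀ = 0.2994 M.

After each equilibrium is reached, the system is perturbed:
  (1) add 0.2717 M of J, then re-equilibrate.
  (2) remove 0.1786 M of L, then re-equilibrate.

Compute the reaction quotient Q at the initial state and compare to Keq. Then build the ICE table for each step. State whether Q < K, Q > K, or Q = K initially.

Q₀ = 1.1637e+04; Q > K (proceeds reverse)

Q₀ = 1.1637e+04 vs Keq = 561.2 ⇒ Q>K, reverse
Step 1:
                  L         G         J         A
  init         1.46   0.01556    0.5359    0.2994
  Δ         0.01528   0.02292   0.01528  -0.02292
  eq          1.475   0.03848    0.5512    0.2765
  solve Keq expr → x = -0.007639; check Q = 561.2
Then add 0.2717 M of J.
Step 2:
                  L         G         J         A
  init        1.475   0.03848    0.8229    0.2765
  Δ       -0.005312 -0.007968 -0.005312  0.007968
  eq           1.47   0.03051    0.8176    0.2845
  solve Keq expr → x = 0.002656; check Q = 561.2
Then remove 0.1786 M of L.
Step 3:
                  L         G         J         A
  init        1.291   0.03051    0.8176    0.2845
  Δ        0.001601  0.002401  0.001601 -0.002401
  eq          1.293   0.03291    0.8192    0.2821
  solve Keq expr → x = -8.0029e-04; check Q = 561.2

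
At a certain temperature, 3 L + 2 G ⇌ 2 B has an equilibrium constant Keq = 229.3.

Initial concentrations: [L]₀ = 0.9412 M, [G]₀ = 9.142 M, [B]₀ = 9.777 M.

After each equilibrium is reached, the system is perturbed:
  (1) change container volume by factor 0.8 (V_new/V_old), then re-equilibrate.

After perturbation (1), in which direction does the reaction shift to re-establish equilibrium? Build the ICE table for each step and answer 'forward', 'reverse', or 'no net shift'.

Q₀ = 1.372 vs Keq = 229.3 ⇒ Q<K, forward
Step 1:
                   L          G          B
  Initial     0.9412      9.142      9.777
  Change     -0.7577    -0.5051     0.5051
  Equil       0.1835      8.637      10.28
  solve Keq expr → x = 0.2526; check Q = 229.3
Then change container volume by factor 0.8 (V_new/V_old).
Step 2:
                   L          G          B
  Initial     0.2294       10.8      12.85
  Change    -0.04525   -0.03017    0.03017
  Equil       0.1841      10.77      12.88
  solve Keq expr → x = 0.01508; check Q = 229.3

Direction: forward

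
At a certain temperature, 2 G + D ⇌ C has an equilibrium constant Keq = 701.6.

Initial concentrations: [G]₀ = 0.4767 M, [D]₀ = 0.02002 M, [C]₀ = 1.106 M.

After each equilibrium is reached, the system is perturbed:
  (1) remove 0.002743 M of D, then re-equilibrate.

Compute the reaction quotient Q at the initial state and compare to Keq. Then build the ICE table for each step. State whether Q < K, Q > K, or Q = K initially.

Q₀ = 243.1; Q < K (proceeds forward)

Q₀ = 243.1 vs Keq = 701.6 ⇒ Q<K, forward
Step 1:
                    G           D           C
  I            0.4767     0.02002       1.106
  C          -0.02445    -0.01223     0.01223
  E            0.4522    0.007793       1.118
  solve Keq expr → x = 0.01223; check Q = 701.6
Then remove 0.002743 M of D.
Step 2:
                    G           D           C
  I            0.4522     0.00505       1.118
  C          0.005105    0.002553   -0.002553
  E            0.4574    0.007602       1.116
  solve Keq expr → x = -0.002553; check Q = 701.6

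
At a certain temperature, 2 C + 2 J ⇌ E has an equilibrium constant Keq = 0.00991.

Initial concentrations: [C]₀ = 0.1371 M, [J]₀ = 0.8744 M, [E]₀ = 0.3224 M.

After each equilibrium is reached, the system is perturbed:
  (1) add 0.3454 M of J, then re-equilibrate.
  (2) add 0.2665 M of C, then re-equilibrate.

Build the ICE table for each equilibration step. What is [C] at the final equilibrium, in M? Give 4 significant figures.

Q₀ = 22.43 vs Keq = 0.00991 ⇒ Q>K, reverse
Step 1:
                   C          J          E
  I           0.1371     0.8744     0.3224
  C           0.6195     0.6195    -0.3097
  E           0.7566      1.494    0.01266
  solve Keq expr → x = -0.3097; check Q = 0.00991
Then add 0.3454 M of J.
Step 2:
                   C          J          E
  I           0.7566      1.839    0.01266
  C         -0.01145   -0.01145   0.005723
  E           0.7451      1.828    0.01838
  solve Keq expr → x = 0.005723; check Q = 0.00991
Then add 0.2665 M of C.
Step 3:
                   C          J          E
  I            1.012      1.828    0.01838
  C         -0.02579   -0.02579    0.01289
  E           0.9858      1.802    0.03128
  solve Keq expr → x = 0.01289; check Q = 0.00991

[C]_eq = 0.9858 M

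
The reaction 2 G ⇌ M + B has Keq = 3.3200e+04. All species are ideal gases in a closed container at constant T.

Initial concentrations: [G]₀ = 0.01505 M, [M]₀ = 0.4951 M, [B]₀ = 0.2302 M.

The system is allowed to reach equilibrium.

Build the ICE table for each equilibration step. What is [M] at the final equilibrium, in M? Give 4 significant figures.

[M]_eq = 0.5017 M

Q₀ = 503.2 vs Keq = 3.3200e+04 ⇒ Q<K, forward
Step 1:
                    G           M           B
  Initial     0.01505      0.4951      0.2302
  Change     -0.01316    0.006579    0.006579
  Equil      0.001892      0.5017      0.2368
  solve Keq expr → x = 0.006579; check Q = 3.3200e+04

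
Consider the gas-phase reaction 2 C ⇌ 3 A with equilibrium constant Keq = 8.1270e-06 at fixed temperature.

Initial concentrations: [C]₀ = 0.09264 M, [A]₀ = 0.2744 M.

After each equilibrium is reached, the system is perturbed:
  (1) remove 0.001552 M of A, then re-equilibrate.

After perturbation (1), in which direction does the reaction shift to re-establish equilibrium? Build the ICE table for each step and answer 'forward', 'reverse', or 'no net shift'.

Direction: forward

Q₀ = 2.407 vs Keq = 8.1270e-06 ⇒ Q>K, reverse
Step 1:
                    C           A
  init        0.09264      0.2744
  Δ            0.1773      -0.266
  eq             0.27    0.008398
  solve Keq expr → x = -0.08867; check Q = 8.1270e-06
Then remove 0.001552 M of A.
Step 2:
                    C           A
  init           0.27    0.006846
  Δ         -0.001021    0.001531
  eq            0.269    0.008377
  solve Keq expr → x = 5.1027e-04; check Q = 8.1270e-06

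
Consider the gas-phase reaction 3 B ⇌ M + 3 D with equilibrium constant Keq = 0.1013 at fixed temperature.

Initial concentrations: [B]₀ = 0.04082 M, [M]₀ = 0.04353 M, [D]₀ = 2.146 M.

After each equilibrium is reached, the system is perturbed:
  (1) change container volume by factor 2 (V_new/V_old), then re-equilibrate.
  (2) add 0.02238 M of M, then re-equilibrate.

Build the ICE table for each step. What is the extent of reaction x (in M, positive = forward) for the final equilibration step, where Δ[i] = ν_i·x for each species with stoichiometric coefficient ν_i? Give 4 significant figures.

Q₀ = 6325 vs Keq = 0.1013 ⇒ Q>K, reverse
Step 1:
                   B          M          D
  init       0.04082    0.04353      2.146
  Δ           0.1304   -0.04347    -0.1304
  eq          0.1712 6.2100e-05      2.016
  solve Keq expr → x = -0.04347; check Q = 0.1013
Then change container volume by factor 2 (V_new/V_old).
Step 2:
                   B          M          D
  init       0.08561 3.1050e-05      1.008
  Δ       -9.2495e-05 3.0832e-05 9.2495e-05
  eq         0.08552 6.1882e-05      1.008
  solve Keq expr → x = 3.0832e-05; check Q = 0.1013
Then add 0.02238 M of M.
Step 3:
                   B          M          D
  init       0.08552    0.02244      1.008
  Δ          0.06606   -0.02202   -0.06606
  eq          0.1516 4.2228e-04     0.9418
  solve Keq expr → x = -0.02202; check Q = 0.1013

x = -0.02202 M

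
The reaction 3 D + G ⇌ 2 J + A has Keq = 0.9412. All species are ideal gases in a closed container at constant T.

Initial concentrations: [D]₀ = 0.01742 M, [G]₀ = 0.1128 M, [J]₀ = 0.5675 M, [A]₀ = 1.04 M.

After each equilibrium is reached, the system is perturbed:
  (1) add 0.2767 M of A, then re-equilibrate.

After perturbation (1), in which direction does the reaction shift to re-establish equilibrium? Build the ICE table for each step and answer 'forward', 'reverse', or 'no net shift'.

Direction: reverse

Q₀ = 5.6171e+05 vs Keq = 0.9412 ⇒ Q>K, reverse
Step 1:
                    D           G           J           A
  Initial     0.01742      0.1128      0.5675        1.04
  Change       0.5208      0.1736     -0.3472     -0.1736
  Equil        0.5383      0.2864      0.2203      0.8664
  solve Keq expr → x = -0.1736; check Q = 0.9412
Then add 0.2767 M of A.
Step 2:
                    D           G           J           A
  Initial      0.5383      0.2864      0.2203       1.143
  Change      0.02105    0.007018    -0.01404   -0.007018
  Equil        0.5593      0.2934      0.2062       1.136
  solve Keq expr → x = -0.007018; check Q = 0.9412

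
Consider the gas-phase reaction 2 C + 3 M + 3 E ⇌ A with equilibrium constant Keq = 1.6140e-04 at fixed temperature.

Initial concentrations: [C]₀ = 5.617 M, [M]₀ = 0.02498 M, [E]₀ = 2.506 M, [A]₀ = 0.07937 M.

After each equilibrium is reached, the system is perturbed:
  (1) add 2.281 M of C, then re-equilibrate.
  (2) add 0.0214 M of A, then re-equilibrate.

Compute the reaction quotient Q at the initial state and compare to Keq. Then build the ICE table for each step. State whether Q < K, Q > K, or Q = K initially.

Q₀ = 10.25 vs Keq = 1.6140e-04 ⇒ Q>K, reverse
Step 1:
                  C         M         E         A
  I           5.617   0.02498     2.506   0.07937
  C           0.155    0.2325    0.2325  -0.07749
  E           5.772    0.2574     2.738  0.001884
  solve Keq expr → x = -0.07749; check Q = 1.6140e-04
Then add 2.281 M of C.
Step 2:
                  C         M         E         A
  I           8.053    0.2574     2.738  0.001884
  C       -0.003131 -0.004697 -0.004697  0.001566
  E            8.05    0.2527     2.734   0.00345
  solve Keq expr → x = 0.001566; check Q = 1.6140e-04
Then add 0.0214 M of A.
Step 3:
                  C         M         E         A
  I            8.05    0.2527     2.734   0.02485
  C         0.03641   0.05462   0.05462  -0.01821
  E           8.086    0.3074     2.788  0.006643
  solve Keq expr → x = -0.01821; check Q = 1.6140e-04

Q₀ = 10.25; Q > K (proceeds reverse)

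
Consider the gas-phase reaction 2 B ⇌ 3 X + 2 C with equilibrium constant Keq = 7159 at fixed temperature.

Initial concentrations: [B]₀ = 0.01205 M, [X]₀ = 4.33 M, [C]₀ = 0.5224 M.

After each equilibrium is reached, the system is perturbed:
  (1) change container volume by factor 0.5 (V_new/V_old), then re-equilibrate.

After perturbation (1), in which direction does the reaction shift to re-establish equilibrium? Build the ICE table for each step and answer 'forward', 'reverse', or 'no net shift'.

Q₀ = 1.5258e+05 vs Keq = 7159 ⇒ Q>K, reverse
Step 1:
                  B         X         C
  Initial   0.01205      4.33    0.5224
  Change    0.03846  -0.05769  -0.03846
  Equil     0.05051     4.272    0.4839
  solve Keq expr → x = -0.01923; check Q = 7159
Then change container volume by factor 0.5 (V_new/V_old).
Step 2:
                  B         X         C
  Initial     0.101     8.545    0.9679
  Change     0.1359   -0.2038   -0.1359
  Equil      0.2369     8.341     0.832
  solve Keq expr → x = -0.06793; check Q = 7159

Direction: reverse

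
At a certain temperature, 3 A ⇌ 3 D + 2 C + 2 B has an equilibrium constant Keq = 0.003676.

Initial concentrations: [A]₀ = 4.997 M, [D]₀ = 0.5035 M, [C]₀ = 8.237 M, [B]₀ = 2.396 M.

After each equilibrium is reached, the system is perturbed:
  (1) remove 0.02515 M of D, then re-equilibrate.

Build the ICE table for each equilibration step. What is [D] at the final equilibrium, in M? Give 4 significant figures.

Q₀ = 0.3985 vs Keq = 0.003676 ⇒ Q>K, reverse
Step 1:
                  A         D         C         B
  I           4.997    0.5035     8.237     2.396
  C          0.3786   -0.3786   -0.2524   -0.2524
  E           5.376    0.1249     7.985     2.144
  solve Keq expr → x = -0.1262; check Q = 0.003676
Then remove 0.02515 M of D.
Step 2:
                  A         D         C         B
  I           5.376   0.09977     7.985     2.144
  C        -0.02382   0.02382   0.01588   0.01588
  E           5.352    0.1236         8     2.159
  solve Keq expr → x = 0.007941; check Q = 0.003676

[D]_eq = 0.1236 M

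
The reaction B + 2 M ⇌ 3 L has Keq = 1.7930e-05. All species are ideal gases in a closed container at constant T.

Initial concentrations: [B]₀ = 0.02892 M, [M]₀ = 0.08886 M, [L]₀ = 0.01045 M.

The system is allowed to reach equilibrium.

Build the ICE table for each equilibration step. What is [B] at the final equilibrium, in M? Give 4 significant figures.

[B]_eq = 0.03183 M

Q₀ = 0.004997 vs Keq = 1.7930e-05 ⇒ Q>K, reverse
Step 1:
                    B           M           L
  I           0.02892     0.08886     0.01045
  C          0.002909    0.005818   -0.008727
  E           0.03183     0.09468    0.001723
  solve Keq expr → x = -0.002909; check Q = 1.7930e-05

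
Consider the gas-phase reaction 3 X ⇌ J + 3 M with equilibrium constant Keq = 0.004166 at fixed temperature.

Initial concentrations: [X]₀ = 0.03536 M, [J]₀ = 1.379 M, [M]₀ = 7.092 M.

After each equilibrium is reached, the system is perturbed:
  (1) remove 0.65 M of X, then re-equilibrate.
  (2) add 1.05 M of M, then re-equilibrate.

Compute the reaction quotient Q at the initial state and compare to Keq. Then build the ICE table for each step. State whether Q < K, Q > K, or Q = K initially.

Q₀ = 1.1126e+07; Q > K (proceeds reverse)

Q₀ = 1.1126e+07 vs Keq = 0.004166 ⇒ Q>K, reverse
Step 1:
                    X           J           M
  Initial     0.03536       1.379       7.092
  Change        4.104      -1.368      -4.104
  Equil         4.139     0.01107       2.988
  solve Keq expr → x = -1.368; check Q = 0.004166
Then remove 0.65 M of X.
Step 2:
                    X           J           M
  Initial       3.489     0.01107       2.988
  Change      0.01284   -0.004279    -0.01284
  Equil         3.502    0.006793       2.975
  solve Keq expr → x = -0.004279; check Q = 0.004166
Then add 1.05 M of M.
Step 3:
                    X           J           M
  Initial       3.502    0.006793       4.025
  Change      0.01199   -0.003996    -0.01199
  Equil         3.514    0.002796       4.013
  solve Keq expr → x = -0.003996; check Q = 0.004166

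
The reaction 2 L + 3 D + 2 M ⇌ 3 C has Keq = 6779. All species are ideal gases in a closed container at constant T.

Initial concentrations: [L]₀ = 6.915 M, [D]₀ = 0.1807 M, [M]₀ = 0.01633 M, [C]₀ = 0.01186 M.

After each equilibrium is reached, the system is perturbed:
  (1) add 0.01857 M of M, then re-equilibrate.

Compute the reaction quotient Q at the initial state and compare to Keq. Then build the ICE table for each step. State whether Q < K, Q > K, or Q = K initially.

Q₀ = 0.02217 vs Keq = 6779 ⇒ Q<K, forward
Step 1:
                    L           D           M           C
  init          6.915      0.1807     0.01633     0.01186
  Δ          -0.01614     -0.0242    -0.01614      0.0242
  eq            6.899      0.1565  1.9475e-04     0.03606
  solve Keq expr → x = 0.008068; check Q = 6779
Then add 0.01857 M of M.
Step 2:
                    L           D           M           C
  init          6.899      0.1565     0.01876     0.03606
  Δ          -0.01816    -0.02724    -0.01816     0.02724
  eq            6.881      0.1293  6.0497e-04      0.0633
  solve Keq expr → x = 0.00908; check Q = 6779

Q₀ = 0.02217; Q < K (proceeds forward)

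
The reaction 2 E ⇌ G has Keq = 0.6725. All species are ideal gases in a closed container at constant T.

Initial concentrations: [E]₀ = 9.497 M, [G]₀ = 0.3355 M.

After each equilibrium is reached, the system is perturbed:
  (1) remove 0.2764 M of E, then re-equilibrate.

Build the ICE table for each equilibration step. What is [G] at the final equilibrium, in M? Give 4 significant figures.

Q₀ = 0.00372 vs Keq = 0.6725 ⇒ Q<K, forward
Step 1:
                   E          G
  Initial      9.497     0.3355
  Change      -7.094      3.547
  Equil        2.403      3.883
  solve Keq expr → x = 3.547; check Q = 0.6725
Then remove 0.2764 M of E.
Step 2:
                   E          G
  Initial      2.126      3.883
  Change      0.2391    -0.1196
  Equil        2.366      3.763
  solve Keq expr → x = -0.1196; check Q = 0.6725

[G]_eq = 3.763 M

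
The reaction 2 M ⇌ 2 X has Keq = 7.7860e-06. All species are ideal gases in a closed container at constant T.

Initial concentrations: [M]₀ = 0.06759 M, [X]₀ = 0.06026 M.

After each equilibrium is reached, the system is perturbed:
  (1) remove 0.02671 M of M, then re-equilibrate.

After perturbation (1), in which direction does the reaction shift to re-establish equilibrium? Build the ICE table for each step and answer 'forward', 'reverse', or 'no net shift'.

Q₀ = 0.7949 vs Keq = 7.7860e-06 ⇒ Q>K, reverse
Step 1:
                  M         X
  init      0.06759   0.06026
  Δ          0.0599   -0.0599
  eq         0.1275 3.5575e-04
  solve Keq expr → x = -0.02995; check Q = 7.7860e-06
Then remove 0.02671 M of M.
Step 2:
                  M         X
  init       0.1008 3.5575e-04
  Δ       7.4323e-05 -7.4323e-05
  eq         0.1009 2.8143e-04
  solve Keq expr → x = -3.7161e-05; check Q = 7.7860e-06

Direction: reverse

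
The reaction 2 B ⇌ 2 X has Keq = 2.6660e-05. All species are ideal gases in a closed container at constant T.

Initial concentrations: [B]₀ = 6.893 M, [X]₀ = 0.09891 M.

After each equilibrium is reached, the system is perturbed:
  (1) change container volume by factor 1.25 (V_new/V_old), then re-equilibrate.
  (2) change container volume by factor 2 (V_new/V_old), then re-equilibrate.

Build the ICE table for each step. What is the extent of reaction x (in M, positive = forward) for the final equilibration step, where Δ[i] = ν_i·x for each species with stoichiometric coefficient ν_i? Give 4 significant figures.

Q₀ = 2.0590e-04 vs Keq = 2.6660e-05 ⇒ Q>K, reverse
Step 1:
                  B         X
  Initial     6.893   0.09891
  Change    0.06299  -0.06299
  Equil       6.956   0.03592
  solve Keq expr → x = -0.0315; check Q = 2.6660e-05
Then change container volume by factor 1.25 (V_new/V_old).
Step 2:
                  B         X
  Initial     5.565   0.02873
  Change          0         0
  Equil       5.565   0.02873
  solve Keq expr → x = 0; check Q = 2.6660e-05
Then change container volume by factor 2 (V_new/V_old).
Step 3:
                  B         X
  Initial     2.782   0.01437
  Change          0         0
  Equil       2.782   0.01437
  solve Keq expr → x = 0; check Q = 2.6660e-05

x = 0 M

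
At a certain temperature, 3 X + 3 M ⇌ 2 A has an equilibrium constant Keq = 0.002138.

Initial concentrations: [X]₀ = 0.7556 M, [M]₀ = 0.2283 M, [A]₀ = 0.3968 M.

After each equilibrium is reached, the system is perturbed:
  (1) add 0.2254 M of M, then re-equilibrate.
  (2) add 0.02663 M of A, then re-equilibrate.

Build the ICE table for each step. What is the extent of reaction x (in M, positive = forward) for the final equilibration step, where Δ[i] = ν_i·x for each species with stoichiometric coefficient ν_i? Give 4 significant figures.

x = -0.01056 M

Q₀ = 30.67 vs Keq = 0.002138 ⇒ Q>K, reverse
Step 1:
                   X          M          A
  Initial     0.7556     0.2283     0.3968
  Change      0.5287     0.5287    -0.3525
  Equil        1.284      0.757    0.04433
  solve Keq expr → x = -0.1762; check Q = 0.002138
Then add 0.2254 M of M.
Step 2:
                   X          M          A
  Initial      1.284     0.9824    0.04433
  Change    -0.02526   -0.02526    0.01684
  Equil        1.259     0.9571    0.06117
  solve Keq expr → x = 0.008421; check Q = 0.002138
Then add 0.02663 M of A.
Step 3:
                   X          M          A
  Initial      1.259     0.9571     0.0878
  Change     0.03169    0.03169   -0.02113
  Equil        1.291     0.9888    0.06667
  solve Keq expr → x = -0.01056; check Q = 0.002138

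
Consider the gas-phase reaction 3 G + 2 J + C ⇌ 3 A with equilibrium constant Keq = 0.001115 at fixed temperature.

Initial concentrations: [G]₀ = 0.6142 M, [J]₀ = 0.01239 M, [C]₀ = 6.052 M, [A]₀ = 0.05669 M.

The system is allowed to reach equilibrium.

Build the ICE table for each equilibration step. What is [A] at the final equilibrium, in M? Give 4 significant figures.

[A]_eq = 0.01462 M

Q₀ = 0.8463 vs Keq = 0.001115 ⇒ Q>K, reverse
Step 1:
                   G          J          C          A
  Initial     0.6142    0.01239      6.052    0.05669
  Change     0.04207    0.02805    0.01402   -0.04207
  Equil       0.6563    0.04044      6.066    0.01462
  solve Keq expr → x = -0.01402; check Q = 0.001115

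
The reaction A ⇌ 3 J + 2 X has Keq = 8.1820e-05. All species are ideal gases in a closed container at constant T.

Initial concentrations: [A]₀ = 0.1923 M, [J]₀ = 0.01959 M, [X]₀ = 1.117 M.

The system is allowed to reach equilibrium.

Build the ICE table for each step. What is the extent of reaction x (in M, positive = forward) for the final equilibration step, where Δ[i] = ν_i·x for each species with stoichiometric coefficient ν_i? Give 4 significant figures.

Q₀ = 4.8779e-05 vs Keq = 8.1820e-05 ⇒ Q<K, forward
Step 1:
                  A         J         X
  Initial    0.1923   0.01959     1.117
  Change  -0.001201  0.003604  0.002403
  Equil      0.1911   0.02319     1.119
  solve Keq expr → x = 0.001201; check Q = 8.1820e-05

x = 0.001201 M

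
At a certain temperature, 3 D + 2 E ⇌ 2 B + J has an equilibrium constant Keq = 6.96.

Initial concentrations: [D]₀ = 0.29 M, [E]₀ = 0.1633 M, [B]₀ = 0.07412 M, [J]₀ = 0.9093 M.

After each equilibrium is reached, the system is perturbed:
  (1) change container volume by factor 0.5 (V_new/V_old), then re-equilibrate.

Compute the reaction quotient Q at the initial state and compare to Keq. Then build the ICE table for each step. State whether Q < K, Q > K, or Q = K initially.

Q₀ = 7.681; Q > K (proceeds reverse)

Q₀ = 7.681 vs Keq = 6.96 ⇒ Q>K, reverse
Step 1:
                    D           E           B           J
  I              0.29      0.1633     0.07412      0.9093
  C          0.002664    0.001776   -0.001776 -8.8806e-04
  E            0.2927      0.1651     0.07234      0.9084
  solve Keq expr → x = -8.8806e-04; check Q = 6.96
Then change container volume by factor 0.5 (V_new/V_old).
Step 2:
                    D           E           B           J
  I            0.5853      0.3302      0.1447       1.817
  C          -0.07722    -0.05148     0.05148     0.02574
  E            0.5081      0.2787      0.1962       1.843
  solve Keq expr → x = 0.02574; check Q = 6.96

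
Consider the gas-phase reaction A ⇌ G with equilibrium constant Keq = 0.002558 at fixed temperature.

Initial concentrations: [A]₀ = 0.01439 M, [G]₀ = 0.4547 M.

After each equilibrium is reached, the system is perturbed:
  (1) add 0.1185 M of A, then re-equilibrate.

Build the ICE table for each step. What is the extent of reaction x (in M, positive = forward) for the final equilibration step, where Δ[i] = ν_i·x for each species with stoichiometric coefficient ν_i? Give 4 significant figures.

Q₀ = 31.6 vs Keq = 0.002558 ⇒ Q>K, reverse
Step 1:
                  A         G
  init      0.01439    0.4547
  Δ          0.4535   -0.4535
  eq         0.4679  0.001197
  solve Keq expr → x = -0.4535; check Q = 0.002558
Then add 0.1185 M of A.
Step 2:
                  A         G
  init       0.5864  0.001197
  Δ       -3.0235e-04 3.0235e-04
  eq         0.5861  0.001499
  solve Keq expr → x = 3.0235e-04; check Q = 0.002558

x = 3.0235e-04 M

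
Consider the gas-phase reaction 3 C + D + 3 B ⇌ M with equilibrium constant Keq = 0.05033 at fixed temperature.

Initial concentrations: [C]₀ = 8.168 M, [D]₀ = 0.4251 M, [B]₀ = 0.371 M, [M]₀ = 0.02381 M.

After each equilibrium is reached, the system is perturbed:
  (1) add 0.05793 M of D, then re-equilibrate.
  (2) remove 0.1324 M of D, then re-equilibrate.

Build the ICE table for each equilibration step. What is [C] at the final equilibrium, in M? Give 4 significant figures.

Q₀ = 0.002013 vs Keq = 0.05033 ⇒ Q<K, forward
Step 1:
                  C         D         B         M
  I           8.168    0.4251     0.371   0.02381
  C         -0.1678  -0.05595   -0.1678   0.05595
  E               8    0.3692    0.2032   0.07976
  solve Keq expr → x = 0.05595; check Q = 0.05033
Then add 0.05793 M of D.
Step 2:
                  C         D         B         M
  I               8    0.4271    0.2032   0.07976
  C       -0.007177 -0.002392 -0.007177  0.002392
  E           7.993    0.4247     0.196   0.08215
  solve Keq expr → x = 0.002392; check Q = 0.05033
Then remove 0.1324 M of D.
Step 3:
                  C         D         B         M
  I           7.993    0.2923     0.196   0.08215
  C         0.01836  0.006119   0.01836 -0.006119
  E           8.011    0.2984    0.2143   0.07603
  solve Keq expr → x = -0.006119; check Q = 0.05033

[C]_eq = 8.011 M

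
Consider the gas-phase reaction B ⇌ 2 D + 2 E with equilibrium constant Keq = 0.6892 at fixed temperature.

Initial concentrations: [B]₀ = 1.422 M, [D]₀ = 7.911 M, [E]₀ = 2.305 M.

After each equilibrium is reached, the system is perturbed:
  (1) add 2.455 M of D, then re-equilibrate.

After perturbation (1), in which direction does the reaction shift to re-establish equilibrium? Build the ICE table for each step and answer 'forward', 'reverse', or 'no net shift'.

Q₀ = 233.8 vs Keq = 0.6892 ⇒ Q>K, reverse
Step 1:
                   B          D          E
  I            1.422      7.911      2.305
  C            1.041     -2.082     -2.082
  E            2.463      5.829     0.2235
  solve Keq expr → x = -1.041; check Q = 0.6892
Then add 2.455 M of D.
Step 2:
                   B          D          E
  I            2.463      8.284     0.2235
  C          0.03199   -0.06398   -0.06398
  E            2.495      8.221     0.1595
  solve Keq expr → x = -0.03199; check Q = 0.6892

Direction: reverse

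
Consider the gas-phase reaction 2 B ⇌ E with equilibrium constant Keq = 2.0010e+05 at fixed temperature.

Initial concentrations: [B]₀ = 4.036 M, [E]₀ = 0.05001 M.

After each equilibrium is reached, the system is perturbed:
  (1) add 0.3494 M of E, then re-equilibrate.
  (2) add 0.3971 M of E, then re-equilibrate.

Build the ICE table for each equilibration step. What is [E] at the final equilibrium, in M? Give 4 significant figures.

[E]_eq = 2.813 M

Q₀ = 0.00307 vs Keq = 2.0010e+05 ⇒ Q<K, forward
Step 1:
                  B         E
  I           4.036   0.05001
  C          -4.033     2.016
  E        0.003214     2.066
  solve Keq expr → x = 2.016; check Q = 2.0010e+05
Then add 0.3494 M of E.
Step 2:
                  B         E
  I        0.003214     2.416
  C       2.6098e-04 -1.3049e-04
  E        0.003475     2.416
  solve Keq expr → x = -1.3049e-04; check Q = 2.0010e+05
Then add 0.3971 M of E.
Step 3:
                  B         E
  I        0.003475     2.813
  C       2.7463e-04 -1.3731e-04
  E        0.003749     2.813
  solve Keq expr → x = -1.3731e-04; check Q = 2.0010e+05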